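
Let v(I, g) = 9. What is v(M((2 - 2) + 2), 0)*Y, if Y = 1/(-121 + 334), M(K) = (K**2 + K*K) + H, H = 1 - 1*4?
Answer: 3/71 ≈ 0.042253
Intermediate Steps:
H = -3 (H = 1 - 4 = -3)
M(K) = -3 + 2*K**2 (M(K) = (K**2 + K*K) - 3 = (K**2 + K**2) - 3 = 2*K**2 - 3 = -3 + 2*K**2)
Y = 1/213 ≈ 0.0046948
v(M((2 - 2) + 2), 0)*Y = 9*(1/213) = 3/71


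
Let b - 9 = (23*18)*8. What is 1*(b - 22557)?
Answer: -19236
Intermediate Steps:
b = 3321 (b = 9 + (23*18)*8 = 9 + 414*8 = 9 + 3312 = 3321)
1*(b - 22557) = 1*(3321 - 22557) = 1*(-19236) = -19236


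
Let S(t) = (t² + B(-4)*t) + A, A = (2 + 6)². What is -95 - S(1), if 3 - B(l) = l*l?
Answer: -147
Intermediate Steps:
B(l) = 3 - l² (B(l) = 3 - l*l = 3 - l²)
A = 64 (A = 8² = 64)
S(t) = 64 + t² - 13*t (S(t) = (t² + (3 - 1*(-4)²)*t) + 64 = (t² + (3 - 1*16)*t) + 64 = (t² + (3 - 16)*t) + 64 = (t² - 13*t) + 64 = 64 + t² - 13*t)
-95 - S(1) = -95 - (64 + 1² - 13*1) = -95 - (64 + 1 - 13) = -95 - 1*52 = -95 - 52 = -147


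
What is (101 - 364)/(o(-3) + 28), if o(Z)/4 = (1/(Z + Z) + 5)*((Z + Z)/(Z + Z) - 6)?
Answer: 789/206 ≈ 3.8301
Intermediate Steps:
o(Z) = -100 - 10/Z (o(Z) = 4*((1/(Z + Z) + 5)*((Z + Z)/(Z + Z) - 6)) = 4*((1/(2*Z) + 5)*((2*Z)/((2*Z)) - 6)) = 4*((1/(2*Z) + 5)*((2*Z)*(1/(2*Z)) - 6)) = 4*((5 + 1/(2*Z))*(1 - 6)) = 4*((5 + 1/(2*Z))*(-5)) = 4*(-25 - 5/(2*Z)) = -100 - 10/Z)
(101 - 364)/(o(-3) + 28) = (101 - 364)/((-100 - 10/(-3)) + 28) = -263/((-100 - 10*(-⅓)) + 28) = -263/((-100 + 10/3) + 28) = -263/(-290/3 + 28) = -263/(-206/3) = -263*(-3/206) = 789/206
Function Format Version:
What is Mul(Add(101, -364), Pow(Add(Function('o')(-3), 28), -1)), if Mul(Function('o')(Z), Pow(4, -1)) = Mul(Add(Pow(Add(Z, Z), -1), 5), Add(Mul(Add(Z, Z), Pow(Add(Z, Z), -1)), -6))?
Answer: Rational(789, 206) ≈ 3.8301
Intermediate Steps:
Function('o')(Z) = Add(-100, Mul(-10, Pow(Z, -1))) (Function('o')(Z) = Mul(4, Mul(Add(Pow(Add(Z, Z), -1), 5), Add(Mul(Add(Z, Z), Pow(Add(Z, Z), -1)), -6))) = Mul(4, Mul(Add(Pow(Mul(2, Z), -1), 5), Add(Mul(Mul(2, Z), Pow(Mul(2, Z), -1)), -6))) = Mul(4, Mul(Add(Mul(Rational(1, 2), Pow(Z, -1)), 5), Add(Mul(Mul(2, Z), Mul(Rational(1, 2), Pow(Z, -1))), -6))) = Mul(4, Mul(Add(5, Mul(Rational(1, 2), Pow(Z, -1))), Add(1, -6))) = Mul(4, Mul(Add(5, Mul(Rational(1, 2), Pow(Z, -1))), -5)) = Mul(4, Add(-25, Mul(Rational(-5, 2), Pow(Z, -1)))) = Add(-100, Mul(-10, Pow(Z, -1))))
Mul(Add(101, -364), Pow(Add(Function('o')(-3), 28), -1)) = Mul(Add(101, -364), Pow(Add(Add(-100, Mul(-10, Pow(-3, -1))), 28), -1)) = Mul(-263, Pow(Add(Add(-100, Mul(-10, Rational(-1, 3))), 28), -1)) = Mul(-263, Pow(Add(Add(-100, Rational(10, 3)), 28), -1)) = Mul(-263, Pow(Add(Rational(-290, 3), 28), -1)) = Mul(-263, Pow(Rational(-206, 3), -1)) = Mul(-263, Rational(-3, 206)) = Rational(789, 206)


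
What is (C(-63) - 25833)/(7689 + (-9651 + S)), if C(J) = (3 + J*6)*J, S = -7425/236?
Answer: 173696/156819 ≈ 1.1076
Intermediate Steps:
S = -7425/236 ≈ -31.462
C(J) = J*(3 + 6*J) (C(J) = (3 + 6*J)*J = J*(3 + 6*J))
(C(-63) - 25833)/(7689 + (-9651 + S)) = (3*(-63)*(1 + 2*(-63)) - 25833)/(7689 + (-9651 - 7425/236)) = (3*(-63)*(1 - 126) - 25833)/(7689 - 2285061/236) = (3*(-63)*(-125) - 25833)/(-470457/236) = (23625 - 25833)*(-236/470457) = -2208*(-236/470457) = 173696/156819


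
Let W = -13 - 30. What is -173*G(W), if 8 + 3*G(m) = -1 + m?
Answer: 8996/3 ≈ 2998.7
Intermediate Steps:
W = -43
G(m) = -3 + m/3 (G(m) = -8/3 + (-1 + m)/3 = -8/3 + (-1/3 + m/3) = -3 + m/3)
-173*G(W) = -173*(-3 + (1/3)*(-43)) = -173*(-3 - 43/3) = -173*(-52/3) = 8996/3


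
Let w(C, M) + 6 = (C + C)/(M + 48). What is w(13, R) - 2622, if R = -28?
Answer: -26267/10 ≈ -2626.7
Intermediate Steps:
w(C, M) = -6 + 2*C/(48 + M) (w(C, M) = -6 + (C + C)/(M + 48) = -6 + (2*C)/(48 + M) = -6 + 2*C/(48 + M))
w(13, R) - 2622 = 2*(-144 + 13 - 3*(-28))/(48 - 28) - 2622 = 2*(-144 + 13 + 84)/20 - 2622 = 2*(1/20)*(-47) - 2622 = -47/10 - 2622 = -26267/10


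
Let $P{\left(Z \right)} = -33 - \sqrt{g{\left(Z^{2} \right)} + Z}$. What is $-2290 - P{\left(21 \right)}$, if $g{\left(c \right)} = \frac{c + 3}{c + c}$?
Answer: $-2257 + \frac{\sqrt{9483}}{21} \approx -2252.4$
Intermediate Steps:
$g{\left(c \right)} = \frac{3 + c}{2 c}$
$P{\left(Z \right)} = -33 - \sqrt{Z + \frac{3 + Z^{2}}{2 Z^{2}}}$ ($P{\left(Z \right)} = -33 - \sqrt{\frac{3 + Z^{2}}{2 Z^{2}} + Z} = -33 - \sqrt{Z + \frac{3 + Z^{2}}{2 Z^{2}}}$)
$-2290 - P{\left(21 \right)} = -2290 - \left(-33 - \frac{\sqrt{2 + 4 \cdot 21 + \frac{6}{441}}}{2}\right) = -2290 - \left(-33 - \frac{\sqrt{2 + 84 + 6 \cdot \frac{1}{441}}}{2}\right) = -2290 - \left(-33 - \frac{\sqrt{2 + 84 + \frac{2}{147}}}{2}\right) = -2290 - \left(-33 - \frac{\sqrt{\frac{12644}{147}}}{2}\right) = -2290 - \left(-33 - \frac{\frac{2}{21} \sqrt{9483}}{2}\right) = -2290 - \left(-33 - \frac{\sqrt{9483}}{21}\right) = -2290 + \left(33 + \frac{\sqrt{9483}}{21}\right) = -2257 + \frac{\sqrt{9483}}{21}$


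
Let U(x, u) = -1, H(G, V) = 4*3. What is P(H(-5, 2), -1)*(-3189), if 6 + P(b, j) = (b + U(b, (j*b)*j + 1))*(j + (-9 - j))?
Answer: 334845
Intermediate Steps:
H(G, V) = 12
P(b, j) = 3 - 9*b (P(b, j) = -6 + (b - 1)*(j + (-9 - j)) = -6 + (-1 + b)*(-9) = -6 + (9 - 9*b) = 3 - 9*b)
P(H(-5, 2), -1)*(-3189) = (3 - 9*12)*(-3189) = (3 - 108)*(-3189) = -105*(-3189) = 334845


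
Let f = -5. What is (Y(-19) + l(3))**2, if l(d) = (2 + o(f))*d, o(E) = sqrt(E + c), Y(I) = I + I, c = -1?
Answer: 970 - 192*I*sqrt(6) ≈ 970.0 - 470.3*I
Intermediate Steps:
Y(I) = 2*I
o(E) = sqrt(-1 + E) (o(E) = sqrt(E - 1) = sqrt(-1 + E))
l(d) = d*(2 + I*sqrt(6)) (l(d) = (2 + sqrt(-1 - 5))*d = (2 + sqrt(-6))*d = (2 + I*sqrt(6))*d = d*(2 + I*sqrt(6)))
(Y(-19) + l(3))**2 = (2*(-19) + 3*(2 + I*sqrt(6)))**2 = (-38 + (6 + 3*I*sqrt(6)))**2 = (-32 + 3*I*sqrt(6))**2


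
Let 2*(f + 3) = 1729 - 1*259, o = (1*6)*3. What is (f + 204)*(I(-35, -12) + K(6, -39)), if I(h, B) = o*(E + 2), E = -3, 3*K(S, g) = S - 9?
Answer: -17784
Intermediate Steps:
K(S, g) = -3 + S/3 (K(S, g) = (S - 9)/3 = (-9 + S)/3 = -3 + S/3)
o = 18 (o = 6*3 = 18)
I(h, B) = -18 (I(h, B) = 18*(-3 + 2) = 18*(-1) = -18)
f = 732 (f = -3 + (1729 - 1*259)/2 = -3 + (1729 - 259)/2 = -3 + (½)*1470 = -3 + 735 = 732)
(f + 204)*(I(-35, -12) + K(6, -39)) = (732 + 204)*(-18 + (-3 + (⅓)*6)) = 936*(-18 + (-3 + 2)) = 936*(-18 - 1) = 936*(-19) = -17784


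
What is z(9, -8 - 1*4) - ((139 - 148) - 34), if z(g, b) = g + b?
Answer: 40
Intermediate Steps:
z(g, b) = b + g
z(9, -8 - 1*4) - ((139 - 148) - 34) = ((-8 - 1*4) + 9) - ((139 - 148) - 34) = ((-8 - 4) + 9) - (-9 - 34) = (-12 + 9) - 1*(-43) = -3 + 43 = 40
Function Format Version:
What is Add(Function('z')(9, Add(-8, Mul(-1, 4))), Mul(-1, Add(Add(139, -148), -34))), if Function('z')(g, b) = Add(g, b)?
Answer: 40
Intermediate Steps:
Function('z')(g, b) = Add(b, g)
Add(Function('z')(9, Add(-8, Mul(-1, 4))), Mul(-1, Add(Add(139, -148), -34))) = Add(Add(Add(-8, Mul(-1, 4)), 9), Mul(-1, Add(Add(139, -148), -34))) = Add(Add(Add(-8, -4), 9), Mul(-1, Add(-9, -34))) = Add(Add(-12, 9), Mul(-1, -43)) = Add(-3, 43) = 40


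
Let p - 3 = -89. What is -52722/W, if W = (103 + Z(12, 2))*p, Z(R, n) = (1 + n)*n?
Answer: 26361/4687 ≈ 5.6243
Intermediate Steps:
Z(R, n) = n*(1 + n)
p = -86 (p = 3 - 89 = -86)
W = -9374 (W = (103 + 2*(1 + 2))*(-86) = (103 + 2*3)*(-86) = (103 + 6)*(-86) = 109*(-86) = -9374)
-52722/W = -52722/(-9374) = -52722*(-1/9374) = 26361/4687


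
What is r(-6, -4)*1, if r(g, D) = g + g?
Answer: -12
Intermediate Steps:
r(g, D) = 2*g
r(-6, -4)*1 = (2*(-6))*1 = -12*1 = -12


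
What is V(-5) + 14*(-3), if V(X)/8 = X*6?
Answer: -282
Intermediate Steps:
V(X) = 48*X (V(X) = 8*(X*6) = 8*(6*X) = 48*X)
V(-5) + 14*(-3) = 48*(-5) + 14*(-3) = -240 - 42 = -282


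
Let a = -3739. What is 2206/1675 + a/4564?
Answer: 3805359/7644700 ≈ 0.49778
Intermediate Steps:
2206/1675 + a/4564 = 2206/1675 - 3739/4564 = 3805359/7644700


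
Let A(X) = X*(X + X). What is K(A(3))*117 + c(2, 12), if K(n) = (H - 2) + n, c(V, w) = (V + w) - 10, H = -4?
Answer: 1408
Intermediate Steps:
A(X) = 2*X² (A(X) = X*(2*X) = 2*X²)
c(V, w) = -10 + V + w
K(n) = -6 + n (K(n) = (-4 - 2) + n = -6 + n)
K(A(3))*117 + c(2, 12) = (-6 + 2*3²)*117 + (-10 + 2 + 12) = (-6 + 2*9)*117 + 4 = (-6 + 18)*117 + 4 = 12*117 + 4 = 1404 + 4 = 1408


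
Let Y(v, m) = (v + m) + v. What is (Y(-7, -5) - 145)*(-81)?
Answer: 13284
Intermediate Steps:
Y(v, m) = m + 2*v (Y(v, m) = (m + v) + v = m + 2*v)
(Y(-7, -5) - 145)*(-81) = ((-5 + 2*(-7)) - 145)*(-81) = ((-5 - 14) - 145)*(-81) = (-19 - 145)*(-81) = -164*(-81) = 13284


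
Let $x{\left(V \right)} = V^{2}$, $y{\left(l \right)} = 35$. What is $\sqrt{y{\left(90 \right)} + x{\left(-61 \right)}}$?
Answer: $2 \sqrt{939} \approx 61.286$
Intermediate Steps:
$\sqrt{y{\left(90 \right)} + x{\left(-61 \right)}} = \sqrt{35 + \left(-61\right)^{2}} = \sqrt{35 + 3721} = \sqrt{3756} = 2 \sqrt{939}$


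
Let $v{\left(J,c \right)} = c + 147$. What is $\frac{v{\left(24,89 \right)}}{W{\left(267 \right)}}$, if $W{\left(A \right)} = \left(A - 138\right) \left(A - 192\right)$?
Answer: $\frac{236}{9675} \approx 0.024393$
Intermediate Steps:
$v{\left(J,c \right)} = 147 + c$
$W{\left(A \right)} = \left(-192 + A\right) \left(-138 + A\right)$ ($W{\left(A \right)} = \left(-138 + A\right) \left(-192 + A\right) = \left(-192 + A\right) \left(-138 + A\right)$)
$\frac{v{\left(24,89 \right)}}{W{\left(267 \right)}} = \frac{147 + 89}{26496 + 267^{2} - 88110} = \frac{236}{26496 + 71289 - 88110} = \frac{236}{9675}$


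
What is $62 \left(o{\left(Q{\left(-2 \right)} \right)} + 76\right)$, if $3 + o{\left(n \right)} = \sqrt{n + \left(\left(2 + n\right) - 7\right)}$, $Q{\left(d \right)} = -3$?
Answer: $4526 + 62 i \sqrt{11} \approx 4526.0 + 205.63 i$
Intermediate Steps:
$o{\left(n \right)} = -3 + \sqrt{-5 + 2 n}$ ($o{\left(n \right)} = -3 + \sqrt{n + \left(\left(2 + n\right) - 7\right)} = -3 + \sqrt{n + \left(-5 + n\right)} = -3 + \sqrt{-5 + 2 n}$)
$62 \left(o{\left(Q{\left(-2 \right)} \right)} + 76\right) = 62 \left(\left(-3 + \sqrt{-5 + 2 \left(-3\right)}\right) + 76\right) = 62 \left(\left(-3 + \sqrt{-5 - 6}\right) + 76\right) = 62 \left(\left(-3 + \sqrt{-11}\right) + 76\right) = 62 \left(\left(-3 + i \sqrt{11}\right) + 76\right) = 62 \left(73 + i \sqrt{11}\right) = 4526 + 62 i \sqrt{11}$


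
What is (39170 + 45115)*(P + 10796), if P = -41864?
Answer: -2618566380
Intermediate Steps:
(39170 + 45115)*(P + 10796) = (39170 + 45115)*(-41864 + 10796) = 84285*(-31068) = -2618566380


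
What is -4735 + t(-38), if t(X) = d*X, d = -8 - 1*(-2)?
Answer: -4507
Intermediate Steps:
d = -6 (d = -8 + 2 = -6)
t(X) = -6*X
-4735 + t(-38) = -4735 - 6*(-38) = -4735 + 228 = -4507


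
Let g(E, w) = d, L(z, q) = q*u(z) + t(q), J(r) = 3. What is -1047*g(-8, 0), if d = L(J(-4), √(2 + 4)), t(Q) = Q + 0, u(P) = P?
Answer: -4188*√6 ≈ -10258.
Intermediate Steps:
t(Q) = Q
L(z, q) = q + q*z (L(z, q) = q*z + q = q + q*z)
d = 4*√6 (d = √(2 + 4)*(1 + 3) = √6*4 = 4*√6 ≈ 9.7980)
g(E, w) = 4*√6
-1047*g(-8, 0) = -4188*√6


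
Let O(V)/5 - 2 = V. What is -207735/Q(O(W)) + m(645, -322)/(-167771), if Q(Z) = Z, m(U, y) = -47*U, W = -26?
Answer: 2323703099/1342168 ≈ 1731.3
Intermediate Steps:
O(V) = 10 + 5*V
-207735/Q(O(W)) + m(645, -322)/(-167771) = -207735/(10 + 5*(-26)) - 47*645/(-167771) = -207735/(10 - 130) - 30315*(-1/167771) = -207735/(-120) + 30315/167771 = -207735*(-1/120) + 30315/167771 = 13849/8 + 30315/167771 = 2323703099/1342168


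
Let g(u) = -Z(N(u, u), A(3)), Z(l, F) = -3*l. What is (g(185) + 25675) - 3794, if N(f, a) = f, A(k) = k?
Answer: 22436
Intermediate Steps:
g(u) = 3*u (g(u) = -(-3)*u = 3*u)
(g(185) + 25675) - 3794 = (3*185 + 25675) - 3794 = (555 + 25675) - 3794 = 26230 - 3794 = 22436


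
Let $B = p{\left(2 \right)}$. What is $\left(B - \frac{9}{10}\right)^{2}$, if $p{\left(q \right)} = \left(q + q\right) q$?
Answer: $\frac{5041}{100} \approx 50.41$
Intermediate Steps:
$p{\left(q \right)} = 2 q^{2}$ ($p{\left(q \right)} = 2 q q = 2 q^{2}$)
$B = 8$ ($B = 2 \cdot 2^{2} = 2 \cdot 4 = 8$)
$\left(B - \frac{9}{10}\right)^{2} = \left(8 - \frac{9}{10}\right)^{2} = \left(\frac{71}{10}\right)^{2} = \frac{5041}{100}$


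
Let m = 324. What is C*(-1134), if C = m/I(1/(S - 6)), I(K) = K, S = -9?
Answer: 5511240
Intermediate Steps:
C = -4860 (C = 324/(1/(-9 - 6)) = 324/(1/(-15)) = 324/(-1/15) = 324*(-15) = -4860)
C*(-1134) = -4860*(-1134) = 5511240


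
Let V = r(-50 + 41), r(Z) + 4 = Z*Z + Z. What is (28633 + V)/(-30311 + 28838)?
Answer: -9567/491 ≈ -19.485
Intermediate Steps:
r(Z) = -4 + Z + Z² (r(Z) = -4 + (Z*Z + Z) = -4 + (Z² + Z) = -4 + (Z + Z²) = -4 + Z + Z²)
V = 68 (V = -4 + (-50 + 41) + (-50 + 41)² = -4 - 9 + (-9)² = -4 - 9 + 81 = 68)
(28633 + V)/(-30311 + 28838) = (28633 + 68)/(-30311 + 28838) = 28701/(-1473) = 28701*(-1/1473) = -9567/491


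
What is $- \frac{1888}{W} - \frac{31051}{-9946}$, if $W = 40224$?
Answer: $\frac{38444293}{12502122} \approx 3.075$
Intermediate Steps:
$- \frac{1888}{W} - \frac{31051}{-9946} = - \frac{1888}{40224} - \frac{31051}{-9946} = \left(-1888\right) \frac{1}{40224} - - \frac{31051}{9946} = - \frac{59}{1257} + \frac{31051}{9946} = \frac{38444293}{12502122}$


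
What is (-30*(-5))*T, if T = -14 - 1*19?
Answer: -4950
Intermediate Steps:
T = -33 (T = -14 - 19 = -33)
(-30*(-5))*T = -30*(-5)*(-33) = 150*(-33) = -4950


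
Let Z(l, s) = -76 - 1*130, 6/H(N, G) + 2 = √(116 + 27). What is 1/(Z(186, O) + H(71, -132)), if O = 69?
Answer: -1301/267892 - 3*√143/2946812 ≈ -0.0048686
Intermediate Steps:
H(N, G) = 6/(-2 + √143) (H(N, G) = 6/(-2 + √(116 + 27)) = 6/(-2 + √143))
Z(l, s) = -206 (Z(l, s) = -76 - 130 = -206)
1/(Z(186, O) + H(71, -132)) = 1/(-206 + (12/139 + 6*√143/139)) = 1/(-28622/139 + 6*√143/139)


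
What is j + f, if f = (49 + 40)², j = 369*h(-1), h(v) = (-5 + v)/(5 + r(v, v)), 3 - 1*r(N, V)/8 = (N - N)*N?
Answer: 227495/29 ≈ 7844.7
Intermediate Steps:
r(N, V) = 24 (r(N, V) = 24 - 8*(N - N)*N = 24 - 0*N = 24 - 8*0 = 24 + 0 = 24)
h(v) = -5/29 + v/29 (h(v) = (-5 + v)/(5 + 24) = (-5 + v)/29 = (-5 + v)*(1/29) = -5/29 + v/29)
j = -2214/29 (j = 369*(-5/29 + (1/29)*(-1)) = 369*(-5/29 - 1/29) = 369*(-6/29) = -2214/29 ≈ -76.345)
f = 7921 (f = 89² = 7921)
j + f = -2214/29 + 7921 = 227495/29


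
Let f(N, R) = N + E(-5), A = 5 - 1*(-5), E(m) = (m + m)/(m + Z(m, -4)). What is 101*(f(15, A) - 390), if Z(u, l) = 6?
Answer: -38885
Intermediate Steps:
E(m) = 2*m/(6 + m) (E(m) = (m + m)/(m + 6) = (2*m)/(6 + m) = 2*m/(6 + m))
A = 10 (A = 5 + 5 = 10)
f(N, R) = -10 + N (f(N, R) = N + 2*(-5)/(6 - 5) = N + 2*(-5)/1 = N + 2*(-5)*1 = N - 10 = -10 + N)
101*(f(15, A) - 390) = 101*((-10 + 15) - 390) = 101*(5 - 390) = 101*(-385) = -38885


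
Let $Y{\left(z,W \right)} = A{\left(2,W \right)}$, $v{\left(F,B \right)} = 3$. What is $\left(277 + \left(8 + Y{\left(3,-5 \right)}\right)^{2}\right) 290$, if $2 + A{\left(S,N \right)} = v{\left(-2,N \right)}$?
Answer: $103820$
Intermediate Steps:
$A{\left(S,N \right)} = 1$ ($A{\left(S,N \right)} = -2 + 3 = 1$)
$Y{\left(z,W \right)} = 1$
$\left(277 + \left(8 + Y{\left(3,-5 \right)}\right)^{2}\right) 290 = \left(277 + \left(8 + 1\right)^{2}\right) 290 = \left(277 + 9^{2}\right) 290 = \left(277 + 81\right) 290 = 358 \cdot 290 = 103820$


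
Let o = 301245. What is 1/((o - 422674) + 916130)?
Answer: 1/794701 ≈ 1.2583e-6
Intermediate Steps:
1/((o - 422674) + 916130) = 1/((301245 - 422674) + 916130) = 1/(-121429 + 916130) = 1/794701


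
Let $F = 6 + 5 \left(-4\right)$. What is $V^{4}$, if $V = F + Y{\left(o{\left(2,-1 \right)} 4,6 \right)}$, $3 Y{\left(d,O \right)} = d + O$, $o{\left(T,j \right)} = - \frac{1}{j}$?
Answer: $\frac{1048576}{81} \approx 12945.0$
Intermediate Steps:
$Y{\left(d,O \right)} = \frac{O}{3} + \frac{d}{3}$ ($Y{\left(d,O \right)} = \frac{d + O}{3} = \frac{O + d}{3} = \frac{O}{3} + \frac{d}{3}$)
$F = -14$ ($F = 6 - 20 = -14$)
$V = - \frac{32}{3}$ ($V = -14 + \left(\frac{1}{3} \cdot 6 + \frac{- \frac{1}{-1} \cdot 4}{3}\right) = -14 + \left(2 + \frac{\left(-1\right) \left(-1\right) 4}{3}\right) = -14 + \left(2 + \frac{1 \cdot 4}{3}\right) = -14 + \left(2 + \frac{1}{3} \cdot 4\right) = -14 + \left(2 + \frac{4}{3}\right) = -14 + \frac{10}{3} = - \frac{32}{3} \approx -10.667$)
$V^{4} = \left(- \frac{32}{3}\right)^{4} = \frac{1048576}{81}$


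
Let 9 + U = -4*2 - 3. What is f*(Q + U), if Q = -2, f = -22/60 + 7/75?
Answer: 451/75 ≈ 6.0133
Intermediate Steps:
U = -20 (U = -9 + (-4*2 - 3) = -9 + (-8 - 3) = -9 - 11 = -20)
f = -41/150 (f = -22*1/60 + 7*(1/75) = -11/30 + 7/75 = -41/150 ≈ -0.27333)
f*(Q + U) = -41*(-2 - 20)/150 = -41/150*(-22) = 451/75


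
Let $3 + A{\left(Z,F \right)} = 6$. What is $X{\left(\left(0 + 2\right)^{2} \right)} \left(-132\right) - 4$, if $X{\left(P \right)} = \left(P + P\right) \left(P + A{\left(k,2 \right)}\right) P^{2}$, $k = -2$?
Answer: $-118276$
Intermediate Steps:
$A{\left(Z,F \right)} = 3$ ($A{\left(Z,F \right)} = -3 + 6 = 3$)
$X{\left(P \right)} = 2 P^{3} \left(3 + P\right)$ ($X{\left(P \right)} = \left(P + P\right) \left(P + 3\right) P^{2} = 2 P \left(3 + P\right) P^{2} = 2 P^{3} \left(3 + P\right)$)
$X{\left(\left(0 + 2\right)^{2} \right)} \left(-132\right) - 4 = 2 \left(\left(0 + 2\right)^{2}\right)^{3} \left(3 + \left(0 + 2\right)^{2}\right) \left(-132\right) - 4 = 2 \left(2^{2}\right)^{3} \left(3 + 2^{2}\right) \left(-132\right) - 4 = 2 \cdot 4^{3} \left(3 + 4\right) \left(-132\right) - 4 = 2 \cdot 64 \cdot 7 \left(-132\right) - 4 = 896 \left(-132\right) - 4 = -118272 - 4 = -118276$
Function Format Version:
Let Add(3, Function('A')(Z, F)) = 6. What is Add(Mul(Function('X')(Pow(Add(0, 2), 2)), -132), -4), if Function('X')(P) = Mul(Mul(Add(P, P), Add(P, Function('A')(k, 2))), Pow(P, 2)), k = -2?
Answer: -118276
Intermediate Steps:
Function('A')(Z, F) = 3 (Function('A')(Z, F) = Add(-3, 6) = 3)
Function('X')(P) = Mul(2, Pow(P, 3), Add(3, P)) (Function('X')(P) = Mul(Mul(Add(P, P), Add(P, 3)), Pow(P, 2)) = Mul(Mul(Mul(2, P), Add(3, P)), Pow(P, 2)) = Mul(Mul(2, P, Add(3, P)), Pow(P, 2)) = Mul(2, Pow(P, 3), Add(3, P)))
Add(Mul(Function('X')(Pow(Add(0, 2), 2)), -132), -4) = Add(Mul(Mul(2, Pow(Pow(Add(0, 2), 2), 3), Add(3, Pow(Add(0, 2), 2))), -132), -4) = Add(Mul(Mul(2, Pow(Pow(2, 2), 3), Add(3, Pow(2, 2))), -132), -4) = Add(Mul(Mul(2, Pow(4, 3), Add(3, 4)), -132), -4) = Add(Mul(Mul(2, 64, 7), -132), -4) = Add(Mul(896, -132), -4) = Add(-118272, -4) = -118276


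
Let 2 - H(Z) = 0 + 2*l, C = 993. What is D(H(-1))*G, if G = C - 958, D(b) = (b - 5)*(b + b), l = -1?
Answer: -280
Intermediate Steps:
H(Z) = 4 (H(Z) = 2 - (0 + 2*(-1)) = 2 - (0 - 2) = 2 - 1*(-2) = 2 + 2 = 4)
D(b) = 2*b*(-5 + b) (D(b) = (-5 + b)*(2*b) = 2*b*(-5 + b))
G = 35 (G = 993 - 958 = 35)
D(H(-1))*G = (2*4*(-5 + 4))*35 = (2*4*(-1))*35 = -8*35 = -280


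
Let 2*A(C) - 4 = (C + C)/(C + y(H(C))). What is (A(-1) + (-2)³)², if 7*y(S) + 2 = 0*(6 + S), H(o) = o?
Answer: 2209/81 ≈ 27.272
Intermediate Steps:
y(S) = -2/7 (y(S) = -2/7 + (0*(6 + S))/7 = -2/7 + (⅐)*0 = -2/7 + 0 = -2/7)
A(C) = 2 + C/(-2/7 + C) (A(C) = 2 + ((C + C)/(C - 2/7))/2 = 2 + ((2*C)/(-2/7 + C))/2 = 2 + (2*C/(-2/7 + C))/2 = 2 + C/(-2/7 + C))
(A(-1) + (-2)³)² = ((-4 + 21*(-1))/(-2 + 7*(-1)) + (-2)³)² = ((-4 - 21)/(-2 - 7) - 8)² = (-25/(-9) - 8)² = (-⅑*(-25) - 8)² = (25/9 - 8)² = (-47/9)² = 2209/81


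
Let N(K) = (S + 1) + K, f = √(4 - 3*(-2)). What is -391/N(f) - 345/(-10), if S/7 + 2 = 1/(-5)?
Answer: 310983/4934 + 9775*√10/4934 ≈ 69.294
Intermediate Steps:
S = -77/5 (S = -14 + 7/(-5) = -14 + 7*(-⅕) = -14 - 7/5 = -77/5 ≈ -15.400)
f = √10 (f = √(4 + 6) = √10 ≈ 3.1623)
N(K) = -72/5 + K (N(K) = (-77/5 + 1) + K = -72/5 + K)
-391/N(f) - 345/(-10) = -391/(-72/5 + √10) - 345/(-10) = -391/(-72/5 + √10) - 345*(-⅒) = -391/(-72/5 + √10) + 69/2 = 69/2 - 391/(-72/5 + √10)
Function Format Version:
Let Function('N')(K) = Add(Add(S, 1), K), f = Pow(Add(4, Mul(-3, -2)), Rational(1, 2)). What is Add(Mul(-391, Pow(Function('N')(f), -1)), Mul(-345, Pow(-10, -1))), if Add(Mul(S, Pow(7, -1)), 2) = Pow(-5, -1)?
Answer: Add(Rational(310983, 4934), Mul(Rational(9775, 4934), Pow(10, Rational(1, 2)))) ≈ 69.294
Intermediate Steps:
S = Rational(-77, 5) (S = Add(-14, Mul(7, Pow(-5, -1))) = Add(-14, Mul(7, Rational(-1, 5))) = Add(-14, Rational(-7, 5)) = Rational(-77, 5) ≈ -15.400)
f = Pow(10, Rational(1, 2)) (f = Pow(Add(4, 6), Rational(1, 2)) = Pow(10, Rational(1, 2)) ≈ 3.1623)
Function('N')(K) = Add(Rational(-72, 5), K) (Function('N')(K) = Add(Add(Rational(-77, 5), 1), K) = Add(Rational(-72, 5), K))
Add(Mul(-391, Pow(Function('N')(f), -1)), Mul(-345, Pow(-10, -1))) = Add(Mul(-391, Pow(Add(Rational(-72, 5), Pow(10, Rational(1, 2))), -1)), Mul(-345, Pow(-10, -1))) = Add(Mul(-391, Pow(Add(Rational(-72, 5), Pow(10, Rational(1, 2))), -1)), Mul(-345, Rational(-1, 10))) = Add(Mul(-391, Pow(Add(Rational(-72, 5), Pow(10, Rational(1, 2))), -1)), Rational(69, 2)) = Add(Rational(69, 2), Mul(-391, Pow(Add(Rational(-72, 5), Pow(10, Rational(1, 2))), -1)))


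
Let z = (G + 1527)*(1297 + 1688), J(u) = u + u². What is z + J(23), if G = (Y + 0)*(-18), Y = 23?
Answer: 3322857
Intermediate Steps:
G = -414 (G = (23 + 0)*(-18) = 23*(-18) = -414)
z = 3322305 (z = (-414 + 1527)*(1297 + 1688) = 1113*2985 = 3322305)
z + J(23) = 3322305 + 23*(1 + 23) = 3322305 + 23*24 = 3322305 + 552 = 3322857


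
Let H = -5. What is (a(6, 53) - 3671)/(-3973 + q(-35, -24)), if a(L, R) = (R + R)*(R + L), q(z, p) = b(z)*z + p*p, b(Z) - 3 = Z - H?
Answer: -2583/2452 ≈ -1.0534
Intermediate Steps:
b(Z) = 8 + Z (b(Z) = 3 + (Z - 1*(-5)) = 3 + (Z + 5) = 3 + (5 + Z) = 8 + Z)
q(z, p) = p**2 + z*(8 + z) (q(z, p) = (8 + z)*z + p*p = z*(8 + z) + p**2 = p**2 + z*(8 + z))
a(L, R) = 2*R*(L + R) (a(L, R) = (2*R)*(L + R) = 2*R*(L + R))
(a(6, 53) - 3671)/(-3973 + q(-35, -24)) = (2*53*(6 + 53) - 3671)/(-3973 + ((-24)**2 - 35*(8 - 35))) = (2*53*59 - 3671)/(-3973 + (576 - 35*(-27))) = (6254 - 3671)/(-3973 + (576 + 945)) = 2583/(-3973 + 1521) = 2583/(-2452) = 2583*(-1/2452) = -2583/2452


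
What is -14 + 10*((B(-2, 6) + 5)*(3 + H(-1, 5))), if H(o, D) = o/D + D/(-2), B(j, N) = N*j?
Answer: -35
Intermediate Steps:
H(o, D) = -D/2 + o/D (H(o, D) = o/D + D*(-1/2) = o/D - D/2 = -D/2 + o/D)
-14 + 10*((B(-2, 6) + 5)*(3 + H(-1, 5))) = -14 + 10*((6*(-2) + 5)*(3 + (-1/2*5 - 1/5))) = -14 + 10*((-12 + 5)*(3 + (-5/2 - 1*1/5))) = -14 + 10*(-7*(3 + (-5/2 - 1/5))) = -14 + 10*(-7*(3 - 27/10)) = -14 + 10*(-7*3/10) = -14 + 10*(-21/10) = -14 - 21 = -35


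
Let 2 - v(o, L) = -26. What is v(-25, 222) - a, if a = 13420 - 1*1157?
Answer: -12235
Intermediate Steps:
v(o, L) = 28 (v(o, L) = 2 - 1*(-26) = 2 + 26 = 28)
a = 12263 (a = 13420 - 1157 = 12263)
v(-25, 222) - a = 28 - 1*12263 = 28 - 12263 = -12235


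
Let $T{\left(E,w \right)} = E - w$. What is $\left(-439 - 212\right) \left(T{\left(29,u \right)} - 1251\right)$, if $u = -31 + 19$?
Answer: $787710$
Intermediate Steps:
$u = -12$
$\left(-439 - 212\right) \left(T{\left(29,u \right)} - 1251\right) = \left(-439 - 212\right) \left(\left(29 - -12\right) - 1251\right) = - 651 \left(\left(29 + 12\right) - 1251\right) = - 651 \left(41 - 1251\right) = \left(-651\right) \left(-1210\right) = 787710$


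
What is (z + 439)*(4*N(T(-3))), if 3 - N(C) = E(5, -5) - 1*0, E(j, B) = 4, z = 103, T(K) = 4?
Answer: -2168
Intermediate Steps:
N(C) = -1 (N(C) = 3 - (4 - 1*0) = 3 - (4 + 0) = 3 - 1*4 = 3 - 4 = -1)
(z + 439)*(4*N(T(-3))) = (103 + 439)*(4*(-1)) = 542*(-4) = -2168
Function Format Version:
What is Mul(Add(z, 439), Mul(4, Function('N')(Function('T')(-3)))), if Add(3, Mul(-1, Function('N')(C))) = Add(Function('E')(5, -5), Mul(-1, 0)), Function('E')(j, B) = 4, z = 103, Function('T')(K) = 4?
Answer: -2168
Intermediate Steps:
Function('N')(C) = -1 (Function('N')(C) = Add(3, Mul(-1, Add(4, Mul(-1, 0)))) = Add(3, Mul(-1, Add(4, 0))) = Add(3, Mul(-1, 4)) = Add(3, -4) = -1)
Mul(Add(z, 439), Mul(4, Function('N')(Function('T')(-3)))) = Mul(Add(103, 439), Mul(4, -1)) = Mul(542, -4) = -2168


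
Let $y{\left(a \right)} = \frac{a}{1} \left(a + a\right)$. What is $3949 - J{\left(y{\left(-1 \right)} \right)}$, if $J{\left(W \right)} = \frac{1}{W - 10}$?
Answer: $\frac{31593}{8} \approx 3949.1$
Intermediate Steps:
$y{\left(a \right)} = 2 a^{2}$ ($y{\left(a \right)} = a 1 \cdot 2 a = a 2 a = 2 a^{2}$)
$J{\left(W \right)} = \frac{1}{-10 + W}$
$3949 - J{\left(y{\left(-1 \right)} \right)} = 3949 - \frac{1}{-10 + 2 \left(-1\right)^{2}} = 3949 - \frac{1}{-10 + 2 \cdot 1} = 3949 - \frac{1}{-10 + 2} = 3949 - \frac{1}{-8} = 3949 - - \frac{1}{8} = 3949 + \frac{1}{8} = \frac{31593}{8}$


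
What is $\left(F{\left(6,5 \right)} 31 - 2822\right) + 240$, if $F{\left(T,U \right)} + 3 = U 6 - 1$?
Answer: $-1776$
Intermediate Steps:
$F{\left(T,U \right)} = -4 + 6 U$ ($F{\left(T,U \right)} = -3 + \left(U 6 - 1\right) = -3 + \left(6 U - 1\right) = -3 + \left(-1 + 6 U\right) = -4 + 6 U$)
$\left(F{\left(6,5 \right)} 31 - 2822\right) + 240 = \left(\left(-4 + 6 \cdot 5\right) 31 - 2822\right) + 240 = \left(\left(-4 + 30\right) 31 - 2822\right) + 240 = \left(26 \cdot 31 - 2822\right) + 240 = \left(806 - 2822\right) + 240 = -2016 + 240 = -1776$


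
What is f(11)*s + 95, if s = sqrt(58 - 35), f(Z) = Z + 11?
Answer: 95 + 22*sqrt(23) ≈ 200.51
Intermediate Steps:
f(Z) = 11 + Z
s = sqrt(23) ≈ 4.7958
f(11)*s + 95 = (11 + 11)*sqrt(23) + 95 = 22*sqrt(23) + 95 = 95 + 22*sqrt(23)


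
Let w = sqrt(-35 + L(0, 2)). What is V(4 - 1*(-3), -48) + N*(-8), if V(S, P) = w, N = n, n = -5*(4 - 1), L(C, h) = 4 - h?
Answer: 120 + I*sqrt(33) ≈ 120.0 + 5.7446*I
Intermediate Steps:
n = -15 (n = -5*3 = -15)
N = -15
w = I*sqrt(33) (w = sqrt(-35 + (4 - 1*2)) = sqrt(-35 + (4 - 2)) = sqrt(-35 + 2) = sqrt(-33) = I*sqrt(33) ≈ 5.7446*I)
V(S, P) = I*sqrt(33)
V(4 - 1*(-3), -48) + N*(-8) = I*sqrt(33) - 15*(-8) = I*sqrt(33) + 120 = 120 + I*sqrt(33)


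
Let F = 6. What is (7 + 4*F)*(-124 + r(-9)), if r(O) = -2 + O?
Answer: -4185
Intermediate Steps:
(7 + 4*F)*(-124 + r(-9)) = (7 + 4*6)*(-124 + (-2 - 9)) = (7 + 24)*(-124 - 11) = 31*(-135) = -4185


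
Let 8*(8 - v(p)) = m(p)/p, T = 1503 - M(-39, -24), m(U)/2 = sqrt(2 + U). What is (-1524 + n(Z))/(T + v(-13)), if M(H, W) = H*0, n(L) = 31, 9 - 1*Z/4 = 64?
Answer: -6100015792/6173559195 + 77636*I*sqrt(11)/6173559195 ≈ -0.98809 + 4.1708e-5*I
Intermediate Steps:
Z = -220 (Z = 36 - 4*64 = 36 - 256 = -220)
M(H, W) = 0
m(U) = 2*sqrt(2 + U)
T = 1503 (T = 1503 - 1*0 = 1503 + 0 = 1503)
v(p) = 8 - sqrt(2 + p)/(4*p) (v(p) = 8 - 2*sqrt(2 + p)/(8*p) = 8 - sqrt(2 + p)/(4*p))
(-1524 + n(Z))/(T + v(-13)) = (-1524 + 31)/(1503 + (8 - 1/4*sqrt(2 - 13)/(-13))) = -1493/(1503 + (8 - 1/4*(-1/13)*sqrt(-11))) = -1493/(1503 + (8 - 1/4*(-1/13)*I*sqrt(11))) = -1493/(1503 + (8 + I*sqrt(11)/52)) = -1493/(1511 + I*sqrt(11)/52)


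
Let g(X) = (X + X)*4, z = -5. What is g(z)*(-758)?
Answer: 30320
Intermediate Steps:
g(X) = 8*X (g(X) = (2*X)*4 = 8*X)
g(z)*(-758) = (8*(-5))*(-758) = -40*(-758) = 30320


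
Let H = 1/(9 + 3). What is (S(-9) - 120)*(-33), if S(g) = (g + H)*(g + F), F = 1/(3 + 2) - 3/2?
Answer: 37169/40 ≈ 929.22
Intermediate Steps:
H = 1/12 ≈ 0.083333
F = -13/10 (F = 1/5 - 3*½ = 1*(⅕) - 3/2 = ⅕ - 3/2 = -13/10 ≈ -1.3000)
S(g) = (-13/10 + g)*(1/12 + g) (S(g) = (g + 1/12)*(g - 13/10) = (1/12 + g)*(-13/10 + g) = (-13/10 + g)*(1/12 + g))
(S(-9) - 120)*(-33) = ((-13/120 + (-9)² - 73/60*(-9)) - 120)*(-33) = ((-13/120 + 81 + 219/20) - 120)*(-33) = (11021/120 - 120)*(-33) = -3379/120*(-33) = 37169/40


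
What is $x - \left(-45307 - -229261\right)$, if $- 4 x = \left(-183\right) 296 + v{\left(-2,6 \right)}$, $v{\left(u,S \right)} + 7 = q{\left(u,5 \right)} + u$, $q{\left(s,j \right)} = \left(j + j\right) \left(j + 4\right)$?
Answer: $- \frac{681729}{4} \approx -1.7043 \cdot 10^{5}$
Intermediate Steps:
$q{\left(s,j \right)} = 2 j \left(4 + j\right)$
$v{\left(u,S \right)} = 83 + u$ ($v{\left(u,S \right)} = -7 + \left(2 \cdot 5 \left(4 + 5\right) + u\right) = -7 + \left(2 \cdot 5 \cdot 9 + u\right) = -7 + \left(90 + u\right) = 83 + u$)
$x = \frac{54087}{4}$ ($x = - \frac{\left(-183\right) 296 + \left(83 - 2\right)}{4} = - \frac{-54168 + 81}{4} = \left(- \frac{1}{4}\right) \left(-54087\right) = \frac{54087}{4} \approx 13522.0$)
$x - \left(-45307 - -229261\right) = \frac{54087}{4} - \left(-45307 - -229261\right) = \frac{54087}{4} - \left(-45307 + 229261\right) = \frac{54087}{4} - 183954 = - \frac{681729}{4}$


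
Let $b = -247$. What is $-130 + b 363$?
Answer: $-89791$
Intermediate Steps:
$-130 + b 363 = -130 - 89661 = -89791$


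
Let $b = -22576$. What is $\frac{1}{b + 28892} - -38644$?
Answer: $\frac{244075505}{6316} \approx 38644.0$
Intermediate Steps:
$\frac{1}{b + 28892} - -38644 = \frac{1}{-22576 + 28892} - -38644 = \frac{1}{6316} + 38644 = \frac{244075505}{6316}$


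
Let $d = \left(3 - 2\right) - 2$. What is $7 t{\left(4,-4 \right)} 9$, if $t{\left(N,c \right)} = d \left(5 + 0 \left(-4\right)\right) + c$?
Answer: $-567$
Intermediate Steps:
$d = -1$ ($d = 1 - 2 = -1$)
$t{\left(N,c \right)} = -5 + c$ ($t{\left(N,c \right)} = - (5 + 0 \left(-4\right)) + c = - (5 + 0) + c = \left(-1\right) 5 + c = -5 + c$)
$7 t{\left(4,-4 \right)} 9 = 7 \left(-5 - 4\right) 9 = 7 \left(-9\right) 9 = \left(-63\right) 9 = -567$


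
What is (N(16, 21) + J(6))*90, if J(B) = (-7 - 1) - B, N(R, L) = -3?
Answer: -1530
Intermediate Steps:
J(B) = -8 - B
(N(16, 21) + J(6))*90 = (-3 + (-8 - 1*6))*90 = (-3 + (-8 - 6))*90 = (-3 - 14)*90 = -17*90 = -1530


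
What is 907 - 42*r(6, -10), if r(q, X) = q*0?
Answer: 907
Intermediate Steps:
r(q, X) = 0
907 - 42*r(6, -10) = 907 - 42*0 = 907 + 0 = 907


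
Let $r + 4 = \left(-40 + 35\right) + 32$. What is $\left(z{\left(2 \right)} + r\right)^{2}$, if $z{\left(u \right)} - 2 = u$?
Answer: $729$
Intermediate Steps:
$z{\left(u \right)} = 2 + u$
$r = 23$ ($r = -4 + \left(\left(-40 + 35\right) + 32\right) = -4 + \left(-5 + 32\right) = -4 + 27 = 23$)
$\left(z{\left(2 \right)} + r\right)^{2} = \left(\left(2 + 2\right) + 23\right)^{2} = \left(4 + 23\right)^{2} = 27^{2} = 729$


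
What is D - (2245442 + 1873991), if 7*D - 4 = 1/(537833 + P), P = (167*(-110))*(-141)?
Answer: -90199178964080/21896021 ≈ -4.1194e+6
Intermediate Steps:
P = 2590170 (P = -18370*(-141) = 2590170)
D = 12512013/21896021 (D = 4/7 + 1/(7*(537833 + 2590170)) = 4/7 + (⅐)/3128003 = 4/7 + (⅐)*(1/3128003) = 4/7 + 1/21896021 = 12512013/21896021 ≈ 0.57143)
D - (2245442 + 1873991) = 12512013/21896021 - (2245442 + 1873991) = 12512013/21896021 - 1*4119433 = 12512013/21896021 - 4119433 = -90199178964080/21896021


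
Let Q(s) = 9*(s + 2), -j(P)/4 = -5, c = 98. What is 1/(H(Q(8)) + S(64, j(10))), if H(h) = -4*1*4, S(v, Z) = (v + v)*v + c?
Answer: 1/8274 ≈ 0.00012086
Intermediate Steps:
j(P) = 20 (j(P) = -4*(-5) = 20)
S(v, Z) = 98 + 2*v² (S(v, Z) = (v + v)*v + 98 = (2*v)*v + 98 = 2*v² + 98 = 98 + 2*v²)
Q(s) = 18 + 9*s (Q(s) = 9*(2 + s) = 18 + 9*s)
H(h) = -16 (H(h) = -4*4 = -16)
1/(H(Q(8)) + S(64, j(10))) = 1/(-16 + (98 + 2*64²)) = 1/(-16 + (98 + 2*4096)) = 1/(-16 + (98 + 8192)) = 1/(-16 + 8290) = 1/8274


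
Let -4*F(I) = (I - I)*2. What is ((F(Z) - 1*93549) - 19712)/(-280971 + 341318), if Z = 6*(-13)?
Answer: -113261/60347 ≈ -1.8768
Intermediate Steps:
Z = -78
F(I) = 0 (F(I) = -(I - I)*2/4 = -0*2 = -1/4*0 = 0)
((F(Z) - 1*93549) - 19712)/(-280971 + 341318) = ((0 - 1*93549) - 19712)/(-280971 + 341318) = ((0 - 93549) - 19712)/60347 = (-93549 - 19712)*(1/60347) = -113261*1/60347 = -113261/60347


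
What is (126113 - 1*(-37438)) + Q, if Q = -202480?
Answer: -38929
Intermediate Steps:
(126113 - 1*(-37438)) + Q = (126113 - 1*(-37438)) - 202480 = (126113 + 37438) - 202480 = 163551 - 202480 = -38929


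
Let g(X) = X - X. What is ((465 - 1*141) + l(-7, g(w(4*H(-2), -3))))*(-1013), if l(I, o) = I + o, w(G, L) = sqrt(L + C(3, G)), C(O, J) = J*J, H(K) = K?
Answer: -321121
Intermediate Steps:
C(O, J) = J**2
w(G, L) = sqrt(L + G**2)
g(X) = 0
((465 - 1*141) + l(-7, g(w(4*H(-2), -3))))*(-1013) = ((465 - 1*141) + (-7 + 0))*(-1013) = ((465 - 141) - 7)*(-1013) = (324 - 7)*(-1013) = 317*(-1013) = -321121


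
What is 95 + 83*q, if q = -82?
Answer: -6711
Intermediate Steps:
95 + 83*q = 95 + 83*(-82) = 95 - 6806 = -6711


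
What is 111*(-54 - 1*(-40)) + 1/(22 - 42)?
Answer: -31081/20 ≈ -1554.1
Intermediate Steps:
111*(-54 - 1*(-40)) + 1/(22 - 42) = 111*(-54 + 40) + 1/(-20) = 111*(-14) - 1/20 = -1554 - 1/20 = -31081/20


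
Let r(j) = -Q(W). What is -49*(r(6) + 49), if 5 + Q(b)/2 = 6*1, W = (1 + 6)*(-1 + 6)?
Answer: -2303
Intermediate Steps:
W = 35 (W = 7*5 = 35)
Q(b) = 2 (Q(b) = -10 + 2*(6*1) = -10 + 2*6 = -10 + 12 = 2)
r(j) = -2 (r(j) = -1*2 = -2)
-49*(r(6) + 49) = -49*(-2 + 49) = -49*47 = -2303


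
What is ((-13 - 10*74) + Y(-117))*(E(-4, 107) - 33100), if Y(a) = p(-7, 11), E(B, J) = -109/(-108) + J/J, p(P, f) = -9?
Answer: 453972041/18 ≈ 2.5221e+7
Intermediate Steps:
E(B, J) = 217/108 (E(B, J) = -109*(-1/108) + 1 = 109/108 + 1 = 217/108)
Y(a) = -9
((-13 - 10*74) + Y(-117))*(E(-4, 107) - 33100) = ((-13 - 10*74) - 9)*(217/108 - 33100) = ((-13 - 740) - 9)*(-3574583/108) = (-753 - 9)*(-3574583/108) = -762*(-3574583/108) = 453972041/18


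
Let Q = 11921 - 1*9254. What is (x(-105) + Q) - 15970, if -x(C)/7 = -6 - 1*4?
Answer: -13233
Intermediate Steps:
Q = 2667 (Q = 11921 - 9254 = 2667)
x(C) = 70 (x(C) = -7*(-6 - 1*4) = -7*(-6 - 4) = -7*(-10) = 70)
(x(-105) + Q) - 15970 = (70 + 2667) - 15970 = 2737 - 15970 = -13233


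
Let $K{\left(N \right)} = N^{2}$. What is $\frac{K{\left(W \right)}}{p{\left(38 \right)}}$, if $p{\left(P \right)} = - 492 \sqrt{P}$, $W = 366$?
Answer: $- \frac{11163 \sqrt{38}}{1558} \approx -44.168$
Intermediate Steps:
$\frac{K{\left(W \right)}}{p{\left(38 \right)}} = \frac{366^{2}}{\left(-492\right) \sqrt{38}} = 133956 \left(- \frac{\sqrt{38}}{18696}\right) = - \frac{11163 \sqrt{38}}{1558}$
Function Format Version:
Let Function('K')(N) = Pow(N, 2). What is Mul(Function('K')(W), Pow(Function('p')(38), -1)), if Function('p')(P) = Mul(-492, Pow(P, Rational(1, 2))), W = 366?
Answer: Mul(Rational(-11163, 1558), Pow(38, Rational(1, 2))) ≈ -44.168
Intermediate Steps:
Mul(Function('K')(W), Pow(Function('p')(38), -1)) = Mul(Pow(366, 2), Pow(Mul(-492, Pow(38, Rational(1, 2))), -1)) = Mul(133956, Mul(Rational(-1, 18696), Pow(38, Rational(1, 2)))) = Mul(Rational(-11163, 1558), Pow(38, Rational(1, 2)))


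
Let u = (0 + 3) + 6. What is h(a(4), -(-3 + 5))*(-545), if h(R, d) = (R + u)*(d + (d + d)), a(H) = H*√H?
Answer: 55590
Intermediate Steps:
u = 9 (u = 3 + 6 = 9)
a(H) = H^(3/2)
h(R, d) = 3*d*(9 + R) (h(R, d) = (R + 9)*(d + (d + d)) = (9 + R)*(d + 2*d) = (9 + R)*(3*d) = 3*d*(9 + R))
h(a(4), -(-3 + 5))*(-545) = (3*(-(-3 + 5))*(9 + 4^(3/2)))*(-545) = (3*(-1*2)*(9 + 8))*(-545) = (3*(-2)*17)*(-545) = -102*(-545) = 55590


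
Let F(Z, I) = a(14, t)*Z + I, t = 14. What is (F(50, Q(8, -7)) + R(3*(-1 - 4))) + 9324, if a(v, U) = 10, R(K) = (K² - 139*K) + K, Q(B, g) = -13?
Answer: 12106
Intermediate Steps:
R(K) = K² - 138*K
F(Z, I) = I + 10*Z (F(Z, I) = 10*Z + I = I + 10*Z)
(F(50, Q(8, -7)) + R(3*(-1 - 4))) + 9324 = ((-13 + 10*50) + (3*(-1 - 4))*(-138 + 3*(-1 - 4))) + 9324 = ((-13 + 500) + (3*(-5))*(-138 + 3*(-5))) + 9324 = (487 - 15*(-138 - 15)) + 9324 = (487 - 15*(-153)) + 9324 = (487 + 2295) + 9324 = 2782 + 9324 = 12106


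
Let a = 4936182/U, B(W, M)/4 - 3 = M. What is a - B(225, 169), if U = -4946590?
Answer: -1704095051/2473295 ≈ -689.00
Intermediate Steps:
B(W, M) = 12 + 4*M
a = -2468091/2473295 (a = 4936182/(-4946590) = 4936182*(-1/4946590) = -2468091/2473295 ≈ -0.99790)
a - B(225, 169) = -2468091/2473295 - (12 + 4*169) = -2468091/2473295 - (12 + 676) = -2468091/2473295 - 1*688 = -2468091/2473295 - 688 = -1704095051/2473295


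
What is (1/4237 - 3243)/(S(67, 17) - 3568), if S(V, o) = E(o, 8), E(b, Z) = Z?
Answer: 1374059/1508372 ≈ 0.91096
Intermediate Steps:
S(V, o) = 8
(1/4237 - 3243)/(S(67, 17) - 3568) = (1/4237 - 3243)/(8 - 3568) = (1/4237 - 3243)/(-3560) = -13740590/4237*(-1/3560) = 1374059/1508372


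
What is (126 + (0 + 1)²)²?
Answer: 16129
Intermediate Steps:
(126 + (0 + 1)²)² = (126 + 1²)² = (126 + 1)² = 127² = 16129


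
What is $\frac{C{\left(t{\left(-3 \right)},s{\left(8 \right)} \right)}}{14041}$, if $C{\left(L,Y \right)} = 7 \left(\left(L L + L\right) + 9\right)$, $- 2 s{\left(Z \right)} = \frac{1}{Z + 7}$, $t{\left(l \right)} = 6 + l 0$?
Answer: $\frac{357}{14041} \approx 0.025426$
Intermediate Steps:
$t{\left(l \right)} = 6$ ($t{\left(l \right)} = 6 + 0 = 6$)
$s{\left(Z \right)} = - \frac{1}{2 \left(7 + Z\right)}$ ($s{\left(Z \right)} = - \frac{1}{2 \left(Z + 7\right)} = - \frac{1}{2 \left(7 + Z\right)}$)
$C{\left(L,Y \right)} = 63 + 7 L + 7 L^{2}$ ($C{\left(L,Y \right)} = 7 \left(\left(L^{2} + L\right) + 9\right) = 7 \left(\left(L + L^{2}\right) + 9\right) = 7 \left(9 + L + L^{2}\right) = 63 + 7 L + 7 L^{2}$)
$\frac{C{\left(t{\left(-3 \right)},s{\left(8 \right)} \right)}}{14041} = \frac{63 + 7 \cdot 6 + 7 \cdot 6^{2}}{14041} = \left(63 + 42 + 7 \cdot 36\right) \frac{1}{14041} = \left(63 + 42 + 252\right) \frac{1}{14041} = 357 \cdot \frac{1}{14041} = \frac{357}{14041}$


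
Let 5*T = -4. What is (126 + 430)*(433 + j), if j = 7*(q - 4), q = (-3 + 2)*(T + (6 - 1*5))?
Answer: 1122008/5 ≈ 2.2440e+5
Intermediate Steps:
T = -⅘ (T = (⅕)*(-4) = -⅘ ≈ -0.80000)
q = -⅕ (q = (-3 + 2)*(-⅘ + (6 - 1*5)) = -(-⅘ + (6 - 5)) = -(-⅘ + 1) = -1*⅕ = -⅕ ≈ -0.20000)
j = -147/5 (j = 7*(-⅕ - 4) = 7*(-21/5) = -147/5 ≈ -29.400)
(126 + 430)*(433 + j) = (126 + 430)*(433 - 147/5) = 556*(2018/5) = 1122008/5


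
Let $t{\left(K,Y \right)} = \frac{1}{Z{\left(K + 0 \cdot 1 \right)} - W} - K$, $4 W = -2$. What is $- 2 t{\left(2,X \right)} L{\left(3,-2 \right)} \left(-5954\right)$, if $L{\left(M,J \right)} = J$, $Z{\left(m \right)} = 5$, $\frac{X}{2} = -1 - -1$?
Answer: $\frac{476320}{11} \approx 43302.0$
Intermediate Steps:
$X = 0$ ($X = 2 \left(-1 - -1\right) = 2 \left(-1 + 1\right) = 2 \cdot 0 = 0$)
$W = - \frac{1}{2}$ ($W = \frac{1}{4} \left(-2\right) = - \frac{1}{2} \approx -0.5$)
$t{\left(K,Y \right)} = \frac{2}{11} - K$ ($t{\left(K,Y \right)} = \frac{1}{5 - - \frac{1}{2}} - K = \frac{1}{5 + \frac{1}{2}} - K = \frac{1}{\frac{11}{2}} - K = \frac{2}{11} - K$)
$- 2 t{\left(2,X \right)} L{\left(3,-2 \right)} \left(-5954\right) = - 2 \left(\frac{2}{11} - 2\right) \left(-2\right) \left(-5954\right) = \left(-2\right) \left(- \frac{20}{11}\right) \left(-2\right) \left(-5954\right) = \frac{40}{11} \left(-2\right) \left(-5954\right) = \left(- \frac{80}{11}\right) \left(-5954\right) = \frac{476320}{11}$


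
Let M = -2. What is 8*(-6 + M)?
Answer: -64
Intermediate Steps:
8*(-6 + M) = 8*(-6 - 2) = 8*(-8) = -64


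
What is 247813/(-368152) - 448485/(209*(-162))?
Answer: 26120032861/2077481736 ≈ 12.573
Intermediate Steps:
247813/(-368152) - 448485/(209*(-162)) = 247813*(-1/368152) - 448485/(-33858) = -247813/368152 - 448485*(-1/33858) = -247813/368152 + 149495/11286 = 26120032861/2077481736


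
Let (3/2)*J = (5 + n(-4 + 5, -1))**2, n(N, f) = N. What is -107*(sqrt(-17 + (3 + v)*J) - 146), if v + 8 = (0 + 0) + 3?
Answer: 15622 - 107*I*sqrt(65) ≈ 15622.0 - 862.66*I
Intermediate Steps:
v = -5 (v = -8 + ((0 + 0) + 3) = -8 + (0 + 3) = -8 + 3 = -5)
J = 24 (J = 2*(5 + (-4 + 5))**2/3 = 2*(5 + 1)**2/3 = (2/3)*6**2 = (2/3)*36 = 24)
-107*(sqrt(-17 + (3 + v)*J) - 146) = -107*(sqrt(-17 + (3 - 5)*24) - 146) = -107*(sqrt(-17 - 2*24) - 146) = -107*(sqrt(-17 - 48) - 146) = -107*(sqrt(-65) - 146) = -107*(I*sqrt(65) - 146) = -107*(-146 + I*sqrt(65)) = 15622 - 107*I*sqrt(65)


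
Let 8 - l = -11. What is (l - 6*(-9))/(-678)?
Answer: -73/678 ≈ -0.10767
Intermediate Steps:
l = 19 (l = 8 - 1*(-11) = 8 + 11 = 19)
(l - 6*(-9))/(-678) = (19 - 6*(-9))/(-678) = (19 + 54)*(-1/678) = 73*(-1/678) = -73/678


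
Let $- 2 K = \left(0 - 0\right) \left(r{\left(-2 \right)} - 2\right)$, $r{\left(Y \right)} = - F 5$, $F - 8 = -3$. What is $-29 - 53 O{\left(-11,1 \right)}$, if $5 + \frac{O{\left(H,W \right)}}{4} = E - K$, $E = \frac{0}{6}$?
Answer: $1031$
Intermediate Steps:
$F = 5$ ($F = 8 - 3 = 5$)
$r{\left(Y \right)} = -25$ ($r{\left(Y \right)} = \left(-1\right) 5 \cdot 5 = \left(-5\right) 5 = -25$)
$E = 0$ ($E = 0 \cdot \frac{1}{6} = 0$)
$K = 0$ ($K = - \frac{\left(0 - 0\right) \left(-25 - 2\right)}{2} = - \frac{\left(0 + 0\right) \left(-27\right)}{2} = - \frac{0 \left(-27\right)}{2} = \left(- \frac{1}{2}\right) 0 = 0$)
$O{\left(H,W \right)} = -20$ ($O{\left(H,W \right)} = -20 + 4 \left(0 - 0\right) = -20 + 4 \left(0 + 0\right) = -20 + 4 \cdot 0 = -20 + 0 = -20$)
$-29 - 53 O{\left(-11,1 \right)} = -29 - -1060 = -29 + 1060 = 1031$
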